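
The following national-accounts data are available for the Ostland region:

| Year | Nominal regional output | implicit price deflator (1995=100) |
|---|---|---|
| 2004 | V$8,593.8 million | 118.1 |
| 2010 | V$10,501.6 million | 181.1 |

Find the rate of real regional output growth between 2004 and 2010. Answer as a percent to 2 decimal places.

-20.31%

Real regional output 2004 = 8593.8 / 1.181 = 7276.71.
Real regional output 2010 = 10501.6 / 1.811 = 5798.79.
Real growth = 5798.79 / 7276.71 − 1 = -0.2031.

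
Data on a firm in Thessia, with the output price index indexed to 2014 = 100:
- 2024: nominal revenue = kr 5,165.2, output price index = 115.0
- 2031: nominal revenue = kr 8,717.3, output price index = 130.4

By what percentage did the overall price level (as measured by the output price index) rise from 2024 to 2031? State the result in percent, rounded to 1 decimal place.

Price-level change = 130.4 / 115.0 − 1 = 0.1339.

13.4%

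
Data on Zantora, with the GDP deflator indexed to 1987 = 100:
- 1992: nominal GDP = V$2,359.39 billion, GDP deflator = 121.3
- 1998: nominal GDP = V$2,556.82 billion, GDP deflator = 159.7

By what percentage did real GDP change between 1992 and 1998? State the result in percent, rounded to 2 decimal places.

-17.69%

Deflate each year: 1992 → 2359.39/1.213 = 1945.09; 1998 → 2556.82/1.597 = 1601.01.
So real GDP changed by 1601.01/1945.09 − 1 = -0.1769, i.e. -17.69%.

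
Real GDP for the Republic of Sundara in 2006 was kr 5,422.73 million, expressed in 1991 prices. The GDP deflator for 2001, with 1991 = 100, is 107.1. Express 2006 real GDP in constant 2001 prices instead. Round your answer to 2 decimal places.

kr 5,807.74 million

Real GDP in 2001 prices = Real GDP in 1991 prices × (P_2001/P_1991) = 5422.73 × 1.071 = 5807.74.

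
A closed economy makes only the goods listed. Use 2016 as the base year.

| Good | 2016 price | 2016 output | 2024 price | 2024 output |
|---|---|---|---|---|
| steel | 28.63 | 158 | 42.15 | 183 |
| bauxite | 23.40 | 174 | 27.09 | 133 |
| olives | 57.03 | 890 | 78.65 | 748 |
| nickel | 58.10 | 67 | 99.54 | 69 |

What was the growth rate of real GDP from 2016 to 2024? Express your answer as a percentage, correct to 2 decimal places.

-13.01%

Real GDP 2016 = Nominal GDP 2016 = 28.63·158 + 23.40·174 + 57.03·890 + 58.10·67 = 63244.54.
Real GDP 2024 (at 2016 prices) = 28.63·183 + 23.40·133 + 57.03·748 + 58.10·69 = 55018.83.
Real growth = 55018.83/63244.54 − 1 = -0.1301.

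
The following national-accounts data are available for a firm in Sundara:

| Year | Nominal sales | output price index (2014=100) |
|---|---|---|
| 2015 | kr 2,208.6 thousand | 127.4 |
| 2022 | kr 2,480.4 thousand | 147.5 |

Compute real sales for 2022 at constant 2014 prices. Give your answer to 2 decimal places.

Real sales = Nominal / (output price index/100) = 2480.4 / 1.475 = 1681.63.

kr 1,681.63 thousand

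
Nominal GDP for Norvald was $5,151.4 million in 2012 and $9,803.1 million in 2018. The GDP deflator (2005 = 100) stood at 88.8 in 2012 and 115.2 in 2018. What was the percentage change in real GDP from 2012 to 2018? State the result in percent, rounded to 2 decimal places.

Real GDP 2012 = 5151.4 / 0.888 = 5801.13.
Real GDP 2018 = 9803.1 / 1.152 = 8509.64.
Real growth = 8509.64 / 5801.13 − 1 = 0.4669.

46.69%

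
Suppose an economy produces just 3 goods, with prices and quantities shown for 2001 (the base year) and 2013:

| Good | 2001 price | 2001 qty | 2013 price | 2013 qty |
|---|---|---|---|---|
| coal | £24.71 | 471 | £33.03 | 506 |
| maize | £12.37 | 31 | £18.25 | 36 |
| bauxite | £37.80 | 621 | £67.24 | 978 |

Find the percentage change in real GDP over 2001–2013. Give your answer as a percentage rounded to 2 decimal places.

40.63%

Real GDP 2001 = Nominal GDP 2001 = 24.71·471 + 12.37·31 + 37.80·621 = 35495.68.
Real GDP 2013 (at 2001 prices) = 24.71·506 + 12.37·36 + 37.80·978 = 49916.98.
Real growth = 49916.98/35495.68 − 1 = 0.4063.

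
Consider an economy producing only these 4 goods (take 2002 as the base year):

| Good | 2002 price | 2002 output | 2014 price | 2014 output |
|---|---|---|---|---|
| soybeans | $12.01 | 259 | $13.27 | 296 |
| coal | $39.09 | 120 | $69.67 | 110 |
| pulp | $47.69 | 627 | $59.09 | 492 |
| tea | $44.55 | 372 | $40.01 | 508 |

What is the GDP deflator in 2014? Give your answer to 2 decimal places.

113.05

Nominal GDP 2014 = 13.27·296 + 69.67·110 + 59.09·492 + 40.01·508 = 60988.98.
Real GDP 2014 (at 2002 prices) = 12.01·296 + 39.09·110 + 47.69·492 + 44.55·508 = 53949.74.
Deflator = Nominal/Real × 100 = 60988.98/53949.74 × 100 = 113.048.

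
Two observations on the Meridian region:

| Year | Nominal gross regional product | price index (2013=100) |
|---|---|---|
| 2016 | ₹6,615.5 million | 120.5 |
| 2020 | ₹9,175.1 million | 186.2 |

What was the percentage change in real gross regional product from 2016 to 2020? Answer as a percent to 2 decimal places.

Real gross regional product 2016 = 6615.5 / 1.205 = 5490.04.
Real gross regional product 2020 = 9175.1 / 1.862 = 4927.55.
Real growth = 4927.55 / 5490.04 − 1 = -0.1025.

-10.25%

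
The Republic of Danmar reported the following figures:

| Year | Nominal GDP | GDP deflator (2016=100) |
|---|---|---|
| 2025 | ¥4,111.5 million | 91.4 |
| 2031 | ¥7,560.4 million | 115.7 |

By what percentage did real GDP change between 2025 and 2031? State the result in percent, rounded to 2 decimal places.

Deflate each year: 2025 → 4111.5/0.914 = 4498.36; 2031 → 7560.4/1.157 = 6534.49.
So real GDP changed by 6534.49/4498.36 − 1 = 0.4526, i.e. 45.26%.

45.26%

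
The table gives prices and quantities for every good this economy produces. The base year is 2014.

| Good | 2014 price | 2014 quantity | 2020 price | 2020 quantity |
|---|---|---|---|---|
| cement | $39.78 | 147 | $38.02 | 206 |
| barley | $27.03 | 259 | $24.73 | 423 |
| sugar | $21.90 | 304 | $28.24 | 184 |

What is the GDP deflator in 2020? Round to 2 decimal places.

Nominal GDP 2020 = 38.02·206 + 24.73·423 + 28.24·184 = 23489.07.
Real GDP 2020 (at 2014 prices) = 39.78·206 + 27.03·423 + 21.90·184 = 23657.97.
Deflator = Nominal/Real × 100 = 23489.07/23657.97 × 100 = 99.286.

99.29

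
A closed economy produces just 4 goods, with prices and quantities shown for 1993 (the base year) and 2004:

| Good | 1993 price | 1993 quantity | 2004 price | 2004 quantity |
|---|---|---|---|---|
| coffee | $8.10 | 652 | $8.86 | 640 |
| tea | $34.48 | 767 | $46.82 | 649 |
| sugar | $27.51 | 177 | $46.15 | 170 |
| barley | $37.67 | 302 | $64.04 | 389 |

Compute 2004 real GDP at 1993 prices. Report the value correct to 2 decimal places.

Real GDP 2004 = Σ (p_1993 × q_2004) = 8.10·640 + 34.48·649 + 27.51·170 + 37.67·389 = 46891.85.

$46891.85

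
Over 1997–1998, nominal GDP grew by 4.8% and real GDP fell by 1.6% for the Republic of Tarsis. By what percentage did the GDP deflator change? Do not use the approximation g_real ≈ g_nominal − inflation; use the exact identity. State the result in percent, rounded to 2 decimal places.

(1 + g_nom) = (1 + g_real)(1 + π), so π = 1.0480 / 0.9840 − 1 = 0.06504.

6.50%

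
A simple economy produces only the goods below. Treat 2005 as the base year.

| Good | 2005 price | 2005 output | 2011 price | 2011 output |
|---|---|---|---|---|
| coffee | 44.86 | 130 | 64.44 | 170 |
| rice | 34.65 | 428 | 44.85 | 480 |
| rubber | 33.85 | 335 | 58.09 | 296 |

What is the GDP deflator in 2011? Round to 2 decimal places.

Nominal GDP 2011 = 64.44·170 + 44.85·480 + 58.09·296 = 49677.44.
Real GDP 2011 (at 2005 prices) = 44.86·170 + 34.65·480 + 33.85·296 = 34277.80.
Deflator = Nominal/Real × 100 = 49677.44/34277.80 × 100 = 144.926.

144.93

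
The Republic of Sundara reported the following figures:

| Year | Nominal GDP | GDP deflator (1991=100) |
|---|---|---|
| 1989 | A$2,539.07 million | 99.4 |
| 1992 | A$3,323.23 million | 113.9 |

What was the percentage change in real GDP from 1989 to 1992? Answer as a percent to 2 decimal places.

14.22%

Deflate each year: 1989 → 2539.07/0.994 = 2554.40; 1992 → 3323.23/1.139 = 2917.67.
So real GDP changed by 2917.67/2554.40 − 1 = 0.1422, i.e. 14.22%.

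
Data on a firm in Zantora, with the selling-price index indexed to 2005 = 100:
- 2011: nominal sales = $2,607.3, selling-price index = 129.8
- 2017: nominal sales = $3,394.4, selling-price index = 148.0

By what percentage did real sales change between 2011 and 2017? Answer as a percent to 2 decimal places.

14.18%

Real sales 2011 = 2607.3 / 1.298 = 2008.71.
Real sales 2017 = 3394.4 / 1.480 = 2293.51.
Real growth = 2293.51 / 2008.71 − 1 = 0.1418.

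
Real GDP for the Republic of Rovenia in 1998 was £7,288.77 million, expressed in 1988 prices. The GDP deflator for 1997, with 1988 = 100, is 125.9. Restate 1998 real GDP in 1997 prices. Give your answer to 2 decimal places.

Real GDP in 1997 prices = Real GDP in 1988 prices × (P_1997/P_1988) = 7288.77 × 1.259 = 9176.56.

£9,176.56 million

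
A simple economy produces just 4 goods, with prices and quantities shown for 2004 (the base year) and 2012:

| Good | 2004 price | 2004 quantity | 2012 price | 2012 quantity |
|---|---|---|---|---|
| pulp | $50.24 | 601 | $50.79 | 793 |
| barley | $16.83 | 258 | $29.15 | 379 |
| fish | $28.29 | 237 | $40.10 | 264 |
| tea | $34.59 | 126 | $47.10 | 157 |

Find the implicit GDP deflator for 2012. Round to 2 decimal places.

Nominal GDP 2012 = 50.79·793 + 29.15·379 + 40.10·264 + 47.10·157 = 69305.42.
Real GDP 2012 (at 2004 prices) = 50.24·793 + 16.83·379 + 28.29·264 + 34.59·157 = 59118.08.
Deflator = Nominal/Real × 100 = 69305.42/59118.08 × 100 = 117.232.

117.23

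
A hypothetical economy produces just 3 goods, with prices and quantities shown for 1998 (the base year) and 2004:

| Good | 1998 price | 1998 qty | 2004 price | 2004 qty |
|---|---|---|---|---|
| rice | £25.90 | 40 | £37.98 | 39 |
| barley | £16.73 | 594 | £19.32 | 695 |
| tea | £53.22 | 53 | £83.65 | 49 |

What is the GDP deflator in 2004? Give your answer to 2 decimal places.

124.68

Nominal GDP 2004 = 37.98·39 + 19.32·695 + 83.65·49 = 19007.47.
Real GDP 2004 (at 1998 prices) = 25.90·39 + 16.73·695 + 53.22·49 = 15245.23.
Deflator = Nominal/Real × 100 = 19007.47/15245.23 × 100 = 124.678.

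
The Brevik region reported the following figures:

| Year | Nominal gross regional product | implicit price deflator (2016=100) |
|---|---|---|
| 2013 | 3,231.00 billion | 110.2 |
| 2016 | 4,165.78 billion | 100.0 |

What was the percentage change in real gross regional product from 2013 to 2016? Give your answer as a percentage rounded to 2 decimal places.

Deflate each year: 2013 → 3231.00/1.102 = 2931.94; 2016 → 4165.78/1.000 = 4165.78.
So real gross regional product changed by 4165.78/2931.94 − 1 = 0.4208, i.e. 42.08%.

42.08%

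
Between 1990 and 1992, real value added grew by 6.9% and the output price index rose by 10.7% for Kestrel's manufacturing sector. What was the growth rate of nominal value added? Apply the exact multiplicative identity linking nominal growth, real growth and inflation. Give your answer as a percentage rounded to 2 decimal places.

(1 + g_nom) = (1 + g_real)(1 + π) = 1.0690 × 1.1070 = 1.18338.

18.34%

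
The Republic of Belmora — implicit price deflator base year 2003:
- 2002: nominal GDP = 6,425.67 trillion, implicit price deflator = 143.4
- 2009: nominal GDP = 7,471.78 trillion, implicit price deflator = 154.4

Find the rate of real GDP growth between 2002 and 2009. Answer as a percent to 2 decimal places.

Deflate each year: 2002 → 6425.67/1.434 = 4480.94; 2009 → 7471.78/1.544 = 4839.24.
So real GDP changed by 4839.24/4480.94 − 1 = 0.0800, i.e. 8.00%.

8.00%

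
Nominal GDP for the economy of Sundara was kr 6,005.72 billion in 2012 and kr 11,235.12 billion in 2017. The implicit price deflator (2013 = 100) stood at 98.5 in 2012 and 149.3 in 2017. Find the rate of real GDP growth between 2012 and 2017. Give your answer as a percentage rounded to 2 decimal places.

Real GDP 2012 = 6005.72 / 0.985 = 6097.18.
Real GDP 2017 = 11235.12 / 1.493 = 7525.20.
Real growth = 7525.20 / 6097.18 − 1 = 0.2342.

23.42%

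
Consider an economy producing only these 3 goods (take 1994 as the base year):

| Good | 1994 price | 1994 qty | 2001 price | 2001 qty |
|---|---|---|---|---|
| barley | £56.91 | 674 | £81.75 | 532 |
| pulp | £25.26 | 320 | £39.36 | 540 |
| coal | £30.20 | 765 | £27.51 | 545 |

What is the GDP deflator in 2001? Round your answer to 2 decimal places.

Nominal GDP 2001 = 81.75·532 + 39.36·540 + 27.51·545 = 79738.35.
Real GDP 2001 (at 1994 prices) = 56.91·532 + 25.26·540 + 30.20·545 = 60375.52.
Deflator = Nominal/Real × 100 = 79738.35/60375.52 × 100 = 132.071.

132.07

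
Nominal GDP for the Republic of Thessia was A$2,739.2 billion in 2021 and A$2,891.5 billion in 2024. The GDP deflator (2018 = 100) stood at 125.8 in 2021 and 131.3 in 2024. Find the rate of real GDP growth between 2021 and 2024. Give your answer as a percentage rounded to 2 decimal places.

1.14%

Real GDP 2021 = 2739.2 / 1.258 = 2177.42.
Real GDP 2024 = 2891.5 / 1.313 = 2202.21.
Real growth = 2202.21 / 2177.42 − 1 = 0.0114.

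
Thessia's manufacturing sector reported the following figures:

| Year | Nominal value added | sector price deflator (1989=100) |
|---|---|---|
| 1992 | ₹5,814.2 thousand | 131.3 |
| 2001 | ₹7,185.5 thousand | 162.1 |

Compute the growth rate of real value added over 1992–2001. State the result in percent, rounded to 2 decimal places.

Real value added 1992 = 5814.2 / 1.313 = 4428.18.
Real value added 2001 = 7185.5 / 1.621 = 4432.76.
Real growth = 4432.76 / 4428.18 − 1 = 0.0010.

0.10%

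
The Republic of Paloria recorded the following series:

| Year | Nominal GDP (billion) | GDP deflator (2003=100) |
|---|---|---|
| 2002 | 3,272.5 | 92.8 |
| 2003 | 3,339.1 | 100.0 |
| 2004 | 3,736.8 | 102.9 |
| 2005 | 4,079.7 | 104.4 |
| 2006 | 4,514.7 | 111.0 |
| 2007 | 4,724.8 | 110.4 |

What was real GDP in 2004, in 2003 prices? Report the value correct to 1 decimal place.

Real GDP 2004 = 3736.8 / 1.029 = 3631.49.

3,631.5 billion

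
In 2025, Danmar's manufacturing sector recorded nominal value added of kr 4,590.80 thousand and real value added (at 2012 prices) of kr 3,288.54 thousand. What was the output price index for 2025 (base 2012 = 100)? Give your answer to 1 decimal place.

output price index = (Nominal / Real) × 100 = 4590.80 / 3288.54 × 100 = 139.60.

139.6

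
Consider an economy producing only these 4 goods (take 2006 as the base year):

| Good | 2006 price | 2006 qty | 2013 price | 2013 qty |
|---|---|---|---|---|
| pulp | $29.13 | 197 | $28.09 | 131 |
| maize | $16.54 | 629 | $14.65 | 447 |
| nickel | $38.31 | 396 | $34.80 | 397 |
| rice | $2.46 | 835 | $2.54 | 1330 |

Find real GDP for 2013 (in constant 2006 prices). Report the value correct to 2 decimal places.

$29690.28

Real GDP 2013 = Σ (p_2006 × q_2013) = 29.13·131 + 16.54·447 + 38.31·397 + 2.46·1330 = 29690.28.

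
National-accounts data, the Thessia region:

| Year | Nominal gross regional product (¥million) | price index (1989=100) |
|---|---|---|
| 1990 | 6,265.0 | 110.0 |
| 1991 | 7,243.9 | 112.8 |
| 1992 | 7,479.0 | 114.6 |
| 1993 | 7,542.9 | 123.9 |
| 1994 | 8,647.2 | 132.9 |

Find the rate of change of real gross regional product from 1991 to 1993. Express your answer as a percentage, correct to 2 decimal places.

Real gross regional product 1991 = 7243.9/1.128 = 6421.90.
Real gross regional product 1993 = 7542.9/1.239 = 6087.89.
Change = 6087.89/6421.90 − 1 = -0.0520.

-5.20%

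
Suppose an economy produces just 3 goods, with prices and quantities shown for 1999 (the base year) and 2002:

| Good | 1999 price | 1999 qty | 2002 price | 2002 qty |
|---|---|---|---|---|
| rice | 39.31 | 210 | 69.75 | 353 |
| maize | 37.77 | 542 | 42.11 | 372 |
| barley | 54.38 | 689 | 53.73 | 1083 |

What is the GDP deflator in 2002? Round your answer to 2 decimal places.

113.43

Nominal GDP 2002 = 69.75·353 + 42.11·372 + 53.73·1083 = 98476.26.
Real GDP 2002 (at 1999 prices) = 39.31·353 + 37.77·372 + 54.38·1083 = 86820.41.
Deflator = Nominal/Real × 100 = 98476.26/86820.41 × 100 = 113.425.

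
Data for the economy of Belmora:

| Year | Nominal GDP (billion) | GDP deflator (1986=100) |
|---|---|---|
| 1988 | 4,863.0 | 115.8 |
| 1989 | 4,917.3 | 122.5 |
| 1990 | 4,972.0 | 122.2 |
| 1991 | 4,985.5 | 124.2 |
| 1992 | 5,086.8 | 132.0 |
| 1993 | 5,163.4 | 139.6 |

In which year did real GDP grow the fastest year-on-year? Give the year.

1989: real = 4917.3/1.225 = 4014.12; growth vs 1988 (4199.48) = -4.41%.
1990: real = 4972.0/1.222 = 4068.74; growth vs 1989 (4014.12) = 1.36%.
1991: real = 4985.5/1.242 = 4014.09; growth vs 1990 (4068.74) = -1.34%.
1992: real = 5086.8/1.320 = 3853.64; growth vs 1991 (4014.09) = -4.00%.
1993: real = 5163.4/1.396 = 3698.71; growth vs 1992 (3853.64) = -4.02%.

1990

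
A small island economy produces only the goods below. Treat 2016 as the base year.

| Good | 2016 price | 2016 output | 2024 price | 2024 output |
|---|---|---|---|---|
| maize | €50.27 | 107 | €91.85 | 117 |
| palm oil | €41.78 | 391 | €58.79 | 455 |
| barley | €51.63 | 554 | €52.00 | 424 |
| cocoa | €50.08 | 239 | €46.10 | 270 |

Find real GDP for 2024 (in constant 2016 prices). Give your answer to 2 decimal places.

€60304.21

Real GDP 2024 = Σ (p_2016 × q_2024) = 50.27·117 + 41.78·455 + 51.63·424 + 50.08·270 = 60304.21.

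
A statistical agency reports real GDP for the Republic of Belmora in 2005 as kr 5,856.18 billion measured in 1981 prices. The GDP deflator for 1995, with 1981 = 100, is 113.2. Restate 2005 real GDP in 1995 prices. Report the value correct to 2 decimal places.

Real GDP in 1995 prices = Real GDP in 1981 prices × (P_1995/P_1981) = 5856.18 × 1.132 = 6629.20.

kr 6,629.20 billion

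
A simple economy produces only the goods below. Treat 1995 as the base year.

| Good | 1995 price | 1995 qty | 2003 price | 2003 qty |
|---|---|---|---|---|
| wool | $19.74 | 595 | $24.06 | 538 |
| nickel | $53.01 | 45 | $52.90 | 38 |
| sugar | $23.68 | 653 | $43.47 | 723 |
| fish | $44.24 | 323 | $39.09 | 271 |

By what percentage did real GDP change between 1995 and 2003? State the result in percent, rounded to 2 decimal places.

-4.87%

Real GDP 1995 = Nominal GDP 1995 = 19.74·595 + 53.01·45 + 23.68·653 + 44.24·323 = 43883.31.
Real GDP 2003 (at 1995 prices) = 19.74·538 + 53.01·38 + 23.68·723 + 44.24·271 = 41744.18.
Real growth = 41744.18/43883.31 − 1 = -0.0487.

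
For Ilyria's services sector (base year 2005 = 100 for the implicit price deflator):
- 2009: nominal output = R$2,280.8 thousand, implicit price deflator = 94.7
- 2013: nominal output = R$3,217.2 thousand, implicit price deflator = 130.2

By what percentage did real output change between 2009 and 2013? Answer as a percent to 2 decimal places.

Deflate each year: 2009 → 2280.8/0.947 = 2408.45; 2013 → 3217.2/1.302 = 2470.97.
So real output changed by 2470.97/2408.45 − 1 = 0.0260, i.e. 2.60%.

2.60%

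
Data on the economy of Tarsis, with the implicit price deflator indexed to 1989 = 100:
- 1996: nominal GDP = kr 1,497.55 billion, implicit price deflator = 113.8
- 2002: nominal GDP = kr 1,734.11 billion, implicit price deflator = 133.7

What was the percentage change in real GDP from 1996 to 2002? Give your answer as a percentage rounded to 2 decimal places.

Deflate each year: 1996 → 1497.55/1.138 = 1315.95; 2002 → 1734.11/1.337 = 1297.02.
So real GDP changed by 1297.02/1315.95 − 1 = -0.0144, i.e. -1.44%.

-1.44%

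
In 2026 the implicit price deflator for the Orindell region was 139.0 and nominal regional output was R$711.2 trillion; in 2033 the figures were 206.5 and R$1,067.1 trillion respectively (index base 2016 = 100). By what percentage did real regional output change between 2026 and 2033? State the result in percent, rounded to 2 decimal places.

Real regional output 2026 = 711.2 / 1.390 = 511.65.
Real regional output 2033 = 1067.1 / 2.065 = 516.76.
Real growth = 516.76 / 511.65 − 1 = 0.0100.

1.00%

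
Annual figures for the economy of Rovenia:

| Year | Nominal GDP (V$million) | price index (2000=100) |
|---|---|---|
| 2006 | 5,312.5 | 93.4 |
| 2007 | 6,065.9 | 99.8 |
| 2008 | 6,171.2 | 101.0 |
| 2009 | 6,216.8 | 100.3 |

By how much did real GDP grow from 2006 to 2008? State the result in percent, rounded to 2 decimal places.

Real GDP 2006 = 5312.5/0.934 = 5687.90.
Real GDP 2008 = 6171.2/1.010 = 6110.10.
Change = 6110.10/5687.90 − 1 = 0.0742.

7.42%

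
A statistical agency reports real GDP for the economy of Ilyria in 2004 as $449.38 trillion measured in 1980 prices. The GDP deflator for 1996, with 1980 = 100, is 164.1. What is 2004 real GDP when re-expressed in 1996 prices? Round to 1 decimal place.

Real GDP in 1996 prices = Real GDP in 1980 prices × (P_1996/P_1980) = 449.38 × 1.641 = 737.43.

$737.4 trillion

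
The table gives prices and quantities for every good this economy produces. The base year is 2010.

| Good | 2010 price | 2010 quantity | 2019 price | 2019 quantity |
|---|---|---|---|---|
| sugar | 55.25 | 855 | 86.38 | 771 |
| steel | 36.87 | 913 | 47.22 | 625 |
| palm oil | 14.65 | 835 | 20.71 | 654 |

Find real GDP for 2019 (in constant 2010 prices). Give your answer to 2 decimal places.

75222.60

Real GDP 2019 = Σ (p_2010 × q_2019) = 55.25·771 + 36.87·625 + 14.65·654 = 75222.60.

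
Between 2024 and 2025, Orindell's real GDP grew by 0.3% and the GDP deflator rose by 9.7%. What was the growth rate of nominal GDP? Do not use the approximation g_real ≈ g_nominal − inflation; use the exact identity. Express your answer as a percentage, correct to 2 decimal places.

10.03%

(1 + g_nom) = (1 + g_real)(1 + π) = 1.0030 × 1.0970 = 1.10029.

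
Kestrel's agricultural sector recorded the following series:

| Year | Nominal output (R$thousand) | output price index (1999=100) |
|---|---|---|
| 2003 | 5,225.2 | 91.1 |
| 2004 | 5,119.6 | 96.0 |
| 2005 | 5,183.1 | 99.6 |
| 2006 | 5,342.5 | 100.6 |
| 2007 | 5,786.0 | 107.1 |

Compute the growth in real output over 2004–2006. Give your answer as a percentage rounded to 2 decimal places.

-0.42%

Real output 2004 = 5119.6/0.960 = 5332.92.
Real output 2006 = 5342.5/1.006 = 5310.64.
Change = 5310.64/5332.92 − 1 = -0.0042.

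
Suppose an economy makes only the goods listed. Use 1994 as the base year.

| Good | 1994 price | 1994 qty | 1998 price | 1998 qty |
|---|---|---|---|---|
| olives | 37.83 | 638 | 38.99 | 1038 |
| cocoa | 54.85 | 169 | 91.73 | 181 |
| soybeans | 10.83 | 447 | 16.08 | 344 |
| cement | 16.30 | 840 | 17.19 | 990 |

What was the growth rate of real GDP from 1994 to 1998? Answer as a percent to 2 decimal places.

32.96%

Real GDP 1994 = Nominal GDP 1994 = 37.83·638 + 54.85·169 + 10.83·447 + 16.30·840 = 51938.20.
Real GDP 1998 (at 1994 prices) = 37.83·1038 + 54.85·181 + 10.83·344 + 16.30·990 = 69057.91.
Real growth = 69057.91/51938.20 − 1 = 0.3296.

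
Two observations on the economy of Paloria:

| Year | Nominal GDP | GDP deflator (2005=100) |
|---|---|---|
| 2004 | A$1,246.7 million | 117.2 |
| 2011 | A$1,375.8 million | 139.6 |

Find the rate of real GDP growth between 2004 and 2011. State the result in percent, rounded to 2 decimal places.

Deflate each year: 2004 → 1246.7/1.172 = 1063.74; 2011 → 1375.8/1.396 = 985.53.
So real GDP changed by 985.53/1063.74 − 1 = -0.0735, i.e. -7.35%.

-7.35%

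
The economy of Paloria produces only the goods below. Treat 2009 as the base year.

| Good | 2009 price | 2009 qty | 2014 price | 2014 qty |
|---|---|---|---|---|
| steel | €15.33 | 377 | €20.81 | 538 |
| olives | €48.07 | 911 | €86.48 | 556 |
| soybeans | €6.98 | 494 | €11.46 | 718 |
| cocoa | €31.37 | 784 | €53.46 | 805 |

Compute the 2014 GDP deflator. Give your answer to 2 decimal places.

Nominal GDP 2014 = 20.81·538 + 86.48·556 + 11.46·718 + 53.46·805 = 110542.24.
Real GDP 2014 (at 2009 prices) = 15.33·538 + 48.07·556 + 6.98·718 + 31.37·805 = 65238.95.
Deflator = Nominal/Real × 100 = 110542.24/65238.95 × 100 = 169.442.

169.44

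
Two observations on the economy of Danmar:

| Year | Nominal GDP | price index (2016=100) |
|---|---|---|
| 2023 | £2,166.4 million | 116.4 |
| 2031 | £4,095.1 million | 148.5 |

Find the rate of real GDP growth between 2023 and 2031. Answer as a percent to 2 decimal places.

48.17%

Deflate each year: 2023 → 2166.4/1.164 = 1861.17; 2031 → 4095.1/1.485 = 2757.64.
So real GDP changed by 2757.64/1861.17 − 1 = 0.4817, i.e. 48.17%.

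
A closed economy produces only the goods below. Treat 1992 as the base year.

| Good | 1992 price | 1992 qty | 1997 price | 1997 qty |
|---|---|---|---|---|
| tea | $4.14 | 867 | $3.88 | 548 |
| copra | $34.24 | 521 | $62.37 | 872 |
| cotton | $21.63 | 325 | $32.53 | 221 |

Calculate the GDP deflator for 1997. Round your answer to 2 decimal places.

172.61

Nominal GDP 1997 = 3.88·548 + 62.37·872 + 32.53·221 = 63702.01.
Real GDP 1997 (at 1992 prices) = 4.14·548 + 34.24·872 + 21.63·221 = 36906.23.
Deflator = Nominal/Real × 100 = 63702.01/36906.23 × 100 = 172.605.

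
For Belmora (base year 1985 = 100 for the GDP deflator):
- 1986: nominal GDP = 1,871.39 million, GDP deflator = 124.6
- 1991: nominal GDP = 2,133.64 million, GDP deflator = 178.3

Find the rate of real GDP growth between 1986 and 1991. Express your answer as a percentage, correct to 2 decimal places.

Deflate each year: 1986 → 1871.39/1.246 = 1501.92; 1991 → 2133.64/1.783 = 1196.66.
So real GDP changed by 1196.66/1501.92 − 1 = -0.2032, i.e. -20.32%.

-20.32%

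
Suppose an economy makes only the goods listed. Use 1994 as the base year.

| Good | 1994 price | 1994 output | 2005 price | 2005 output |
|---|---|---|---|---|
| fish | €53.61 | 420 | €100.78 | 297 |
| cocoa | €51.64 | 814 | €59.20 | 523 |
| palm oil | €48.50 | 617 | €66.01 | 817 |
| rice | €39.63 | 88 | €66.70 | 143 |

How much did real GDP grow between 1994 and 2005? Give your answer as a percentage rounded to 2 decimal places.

-9.94%

Real GDP 1994 = Nominal GDP 1994 = 53.61·420 + 51.64·814 + 48.50·617 + 39.63·88 = 97963.10.
Real GDP 2005 (at 1994 prices) = 53.61·297 + 51.64·523 + 48.50·817 + 39.63·143 = 88221.48.
Real growth = 88221.48/97963.10 − 1 = -0.0994.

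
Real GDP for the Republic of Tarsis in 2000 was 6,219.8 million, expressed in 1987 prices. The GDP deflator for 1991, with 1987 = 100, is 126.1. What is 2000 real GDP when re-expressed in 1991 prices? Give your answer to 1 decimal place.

7,843.2 million

Real GDP in 1991 prices = Real GDP in 1987 prices × (P_1991/P_1987) = 6219.8 × 1.261 = 7843.17.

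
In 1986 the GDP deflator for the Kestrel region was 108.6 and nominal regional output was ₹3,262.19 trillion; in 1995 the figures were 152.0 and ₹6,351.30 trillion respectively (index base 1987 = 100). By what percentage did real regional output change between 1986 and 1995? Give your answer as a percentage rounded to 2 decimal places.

39.10%

Deflate each year: 1986 → 3262.19/1.086 = 3003.86; 1995 → 6351.30/1.520 = 4178.49.
So real regional output changed by 4178.49/3003.86 − 1 = 0.3910, i.e. 39.10%.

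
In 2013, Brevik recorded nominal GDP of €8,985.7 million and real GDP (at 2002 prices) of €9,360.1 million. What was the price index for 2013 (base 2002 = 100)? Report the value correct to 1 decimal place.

96.0

price index = (Nominal / Real) × 100 = 8985.7 / 9360.1 × 100 = 96.00.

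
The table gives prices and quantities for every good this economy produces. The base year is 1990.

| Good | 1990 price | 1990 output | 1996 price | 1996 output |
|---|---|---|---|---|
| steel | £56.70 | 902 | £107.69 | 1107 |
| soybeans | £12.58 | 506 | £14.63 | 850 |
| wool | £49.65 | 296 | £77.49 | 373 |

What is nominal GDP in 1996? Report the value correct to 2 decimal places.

Nominal GDP 1996 = Σ (p_1996 × q_1996) = 107.69·1107 + 14.63·850 + 77.49·373 = 160552.10.

£160552.10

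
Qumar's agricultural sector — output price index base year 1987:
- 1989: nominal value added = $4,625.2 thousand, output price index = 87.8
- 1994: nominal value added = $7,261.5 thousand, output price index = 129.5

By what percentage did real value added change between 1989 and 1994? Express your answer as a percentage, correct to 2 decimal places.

Deflate each year: 1989 → 4625.2/0.878 = 5267.88; 1994 → 7261.5/1.295 = 5607.34.
So real value added changed by 5607.34/5267.88 − 1 = 0.0644, i.e. 6.44%.

6.44%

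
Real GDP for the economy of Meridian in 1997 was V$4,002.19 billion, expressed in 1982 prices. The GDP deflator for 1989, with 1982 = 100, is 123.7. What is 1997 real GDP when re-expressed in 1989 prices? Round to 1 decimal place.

Real GDP in 1989 prices = Real GDP in 1982 prices × (P_1989/P_1982) = 4002.19 × 1.237 = 4950.71.

V$4,950.7 billion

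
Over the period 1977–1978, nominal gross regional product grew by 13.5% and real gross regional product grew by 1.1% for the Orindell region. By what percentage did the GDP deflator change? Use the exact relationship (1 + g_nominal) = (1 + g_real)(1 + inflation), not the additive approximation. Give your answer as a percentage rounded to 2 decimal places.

(1 + g_nom) = (1 + g_real)(1 + π), so π = 1.1350 / 1.0110 − 1 = 0.12265.

12.27%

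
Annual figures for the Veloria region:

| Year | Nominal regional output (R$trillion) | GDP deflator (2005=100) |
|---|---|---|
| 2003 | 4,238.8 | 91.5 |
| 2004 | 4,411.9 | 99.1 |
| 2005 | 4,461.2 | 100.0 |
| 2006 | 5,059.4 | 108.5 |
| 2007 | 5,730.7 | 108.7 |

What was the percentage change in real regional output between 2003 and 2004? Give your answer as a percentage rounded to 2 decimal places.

Real regional output 2003 = 4238.8/0.915 = 4632.57.
Real regional output 2004 = 4411.9/0.991 = 4451.97.
Change = 4451.97/4632.57 − 1 = -0.0390.

-3.90%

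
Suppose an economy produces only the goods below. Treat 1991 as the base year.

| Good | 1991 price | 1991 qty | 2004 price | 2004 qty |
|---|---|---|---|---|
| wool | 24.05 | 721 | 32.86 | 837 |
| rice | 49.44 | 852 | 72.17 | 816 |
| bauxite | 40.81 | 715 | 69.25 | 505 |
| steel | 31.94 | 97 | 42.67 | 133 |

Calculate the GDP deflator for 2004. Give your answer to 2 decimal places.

148.88

Nominal GDP 2004 = 32.86·837 + 72.17·816 + 69.25·505 + 42.67·133 = 127040.90.
Real GDP 2004 (at 1991 prices) = 24.05·837 + 49.44·816 + 40.81·505 + 31.94·133 = 85329.96.
Deflator = Nominal/Real × 100 = 127040.90/85329.96 × 100 = 148.882.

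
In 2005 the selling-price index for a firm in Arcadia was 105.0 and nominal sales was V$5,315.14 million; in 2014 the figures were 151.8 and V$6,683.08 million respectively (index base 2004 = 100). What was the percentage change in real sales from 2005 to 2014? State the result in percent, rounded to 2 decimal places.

-13.03%

Real sales 2005 = 5315.14 / 1.050 = 5062.04.
Real sales 2014 = 6683.08 / 1.518 = 4402.56.
Real growth = 4402.56 / 5062.04 − 1 = -0.1303.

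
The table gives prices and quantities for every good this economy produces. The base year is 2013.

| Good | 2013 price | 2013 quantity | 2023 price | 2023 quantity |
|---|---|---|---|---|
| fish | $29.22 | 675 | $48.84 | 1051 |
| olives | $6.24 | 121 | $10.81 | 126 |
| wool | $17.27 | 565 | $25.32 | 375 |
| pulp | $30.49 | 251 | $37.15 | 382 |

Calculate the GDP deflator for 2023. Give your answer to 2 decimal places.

153.93

Nominal GDP 2023 = 48.84·1051 + 10.81·126 + 25.32·375 + 37.15·382 = 76379.20.
Real GDP 2023 (at 2013 prices) = 29.22·1051 + 6.24·126 + 17.27·375 + 30.49·382 = 49619.89.
Deflator = Nominal/Real × 100 = 76379.20/49619.89 × 100 = 153.929.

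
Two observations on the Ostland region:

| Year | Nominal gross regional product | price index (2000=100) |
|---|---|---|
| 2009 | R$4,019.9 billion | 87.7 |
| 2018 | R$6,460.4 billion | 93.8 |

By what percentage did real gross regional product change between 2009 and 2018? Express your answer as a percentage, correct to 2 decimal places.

Deflate each year: 2009 → 4019.9/0.877 = 4583.69; 2018 → 6460.4/0.938 = 6887.42.
So real gross regional product changed by 6887.42/4583.69 − 1 = 0.5026, i.e. 50.26%.

50.26%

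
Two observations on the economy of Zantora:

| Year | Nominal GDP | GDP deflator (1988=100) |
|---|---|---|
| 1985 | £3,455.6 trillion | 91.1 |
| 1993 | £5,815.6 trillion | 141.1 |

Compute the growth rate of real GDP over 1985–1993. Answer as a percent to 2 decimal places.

8.66%

Real GDP 1985 = 3455.6 / 0.911 = 3793.19.
Real GDP 1993 = 5815.6 / 1.411 = 4121.62.
Real growth = 4121.62 / 3793.19 − 1 = 0.0866.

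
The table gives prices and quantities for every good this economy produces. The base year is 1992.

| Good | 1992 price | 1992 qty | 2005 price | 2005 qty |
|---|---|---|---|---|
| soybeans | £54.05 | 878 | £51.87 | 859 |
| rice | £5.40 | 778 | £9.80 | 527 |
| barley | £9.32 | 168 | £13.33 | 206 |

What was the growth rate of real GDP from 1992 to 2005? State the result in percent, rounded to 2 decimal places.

-3.81%

Real GDP 1992 = Nominal GDP 1992 = 54.05·878 + 5.40·778 + 9.32·168 = 53222.86.
Real GDP 2005 (at 1992 prices) = 54.05·859 + 5.40·527 + 9.32·206 = 51194.67.
Real growth = 51194.67/53222.86 − 1 = -0.0381.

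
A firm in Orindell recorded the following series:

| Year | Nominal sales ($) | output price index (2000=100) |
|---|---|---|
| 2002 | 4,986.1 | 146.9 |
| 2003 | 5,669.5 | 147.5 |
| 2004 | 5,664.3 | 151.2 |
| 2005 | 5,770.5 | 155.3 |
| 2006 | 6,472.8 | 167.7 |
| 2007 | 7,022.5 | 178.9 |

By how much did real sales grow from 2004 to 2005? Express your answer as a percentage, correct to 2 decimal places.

-0.81%

Real sales 2004 = 5664.3/1.512 = 3746.23.
Real sales 2005 = 5770.5/1.553 = 3715.71.
Change = 3715.71/3746.23 − 1 = -0.0081.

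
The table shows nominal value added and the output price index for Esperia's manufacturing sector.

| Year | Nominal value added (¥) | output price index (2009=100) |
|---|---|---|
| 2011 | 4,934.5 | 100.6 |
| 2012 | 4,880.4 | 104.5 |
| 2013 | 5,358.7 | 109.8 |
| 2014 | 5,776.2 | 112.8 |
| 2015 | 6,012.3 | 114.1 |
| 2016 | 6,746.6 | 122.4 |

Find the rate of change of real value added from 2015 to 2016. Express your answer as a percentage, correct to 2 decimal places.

4.60%

Real value added 2015 = 6012.3/1.141 = 5269.33.
Real value added 2016 = 6746.6/1.224 = 5511.93.
Change = 5511.93/5269.33 − 1 = 0.0460.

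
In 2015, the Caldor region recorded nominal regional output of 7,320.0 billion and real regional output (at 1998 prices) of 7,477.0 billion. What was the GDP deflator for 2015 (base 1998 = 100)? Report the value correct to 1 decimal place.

GDP deflator = (Nominal / Real) × 100 = 7320.0 / 7477.0 × 100 = 97.90.

97.9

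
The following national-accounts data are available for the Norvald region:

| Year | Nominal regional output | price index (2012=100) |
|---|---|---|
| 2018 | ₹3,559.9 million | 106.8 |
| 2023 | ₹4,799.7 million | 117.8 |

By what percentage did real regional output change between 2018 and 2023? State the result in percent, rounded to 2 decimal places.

Real regional output 2018 = 3559.9 / 1.068 = 3333.24.
Real regional output 2023 = 4799.7 / 1.178 = 4074.45.
Real growth = 4074.45 / 3333.24 − 1 = 0.2224.

22.24%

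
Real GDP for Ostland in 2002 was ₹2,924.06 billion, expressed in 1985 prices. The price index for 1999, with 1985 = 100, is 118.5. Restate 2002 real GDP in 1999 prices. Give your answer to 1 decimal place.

Real GDP in 1999 prices = Real GDP in 1985 prices × (P_1999/P_1985) = 2924.06 × 1.185 = 3465.01.

₹3,465.0 billion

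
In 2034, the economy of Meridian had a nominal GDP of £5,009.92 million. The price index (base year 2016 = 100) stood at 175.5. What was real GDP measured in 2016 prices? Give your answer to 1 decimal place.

Real GDP = Nominal / (price index/100) = 5009.92 / 1.755 = 2854.66.

£2,854.7 million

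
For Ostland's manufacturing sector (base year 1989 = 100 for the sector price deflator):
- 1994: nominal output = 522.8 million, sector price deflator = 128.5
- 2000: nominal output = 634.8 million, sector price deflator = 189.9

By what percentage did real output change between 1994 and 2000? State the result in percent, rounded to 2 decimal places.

Deflate each year: 1994 → 522.8/1.285 = 406.85; 2000 → 634.8/1.899 = 334.28.
So real output changed by 334.28/406.85 − 1 = -0.1784, i.e. -17.84%.

-17.84%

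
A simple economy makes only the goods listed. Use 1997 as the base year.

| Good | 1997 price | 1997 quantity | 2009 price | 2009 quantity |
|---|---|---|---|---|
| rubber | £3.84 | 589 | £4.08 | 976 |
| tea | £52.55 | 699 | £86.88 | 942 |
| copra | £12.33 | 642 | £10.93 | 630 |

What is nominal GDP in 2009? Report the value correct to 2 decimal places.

£92708.94

Nominal GDP 2009 = Σ (p_2009 × q_2009) = 4.08·976 + 86.88·942 + 10.93·630 = 92708.94.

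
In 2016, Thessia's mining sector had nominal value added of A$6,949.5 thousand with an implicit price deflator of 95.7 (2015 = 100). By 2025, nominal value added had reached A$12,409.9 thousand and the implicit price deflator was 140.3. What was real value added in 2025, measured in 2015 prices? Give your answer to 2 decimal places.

A$8,845.26 thousand

Real value added = Nominal / (implicit price deflator/100) = 12409.9 / 1.403 = 8845.26.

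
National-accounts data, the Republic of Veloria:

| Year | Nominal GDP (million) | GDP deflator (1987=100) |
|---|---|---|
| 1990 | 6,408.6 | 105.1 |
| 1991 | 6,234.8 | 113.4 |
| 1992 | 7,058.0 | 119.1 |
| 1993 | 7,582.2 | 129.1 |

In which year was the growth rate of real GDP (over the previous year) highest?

1991: real = 6234.8/1.134 = 5498.06; growth vs 1990 (6097.62) = -9.83%.
1992: real = 7058.0/1.191 = 5926.11; growth vs 1991 (5498.06) = 7.79%.
1993: real = 7582.2/1.291 = 5873.12; growth vs 1992 (5926.11) = -0.89%.

1992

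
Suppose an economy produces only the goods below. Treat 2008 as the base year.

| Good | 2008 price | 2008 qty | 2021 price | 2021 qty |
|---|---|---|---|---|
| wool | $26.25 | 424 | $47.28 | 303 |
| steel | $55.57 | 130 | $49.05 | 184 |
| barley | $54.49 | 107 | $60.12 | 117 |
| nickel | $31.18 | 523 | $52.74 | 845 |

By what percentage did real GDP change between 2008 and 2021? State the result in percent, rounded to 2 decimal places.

25.71%

Real GDP 2008 = Nominal GDP 2008 = 26.25·424 + 55.57·130 + 54.49·107 + 31.18·523 = 40491.67.
Real GDP 2021 (at 2008 prices) = 26.25·303 + 55.57·184 + 54.49·117 + 31.18·845 = 50901.06.
Real growth = 50901.06/40491.67 − 1 = 0.2571.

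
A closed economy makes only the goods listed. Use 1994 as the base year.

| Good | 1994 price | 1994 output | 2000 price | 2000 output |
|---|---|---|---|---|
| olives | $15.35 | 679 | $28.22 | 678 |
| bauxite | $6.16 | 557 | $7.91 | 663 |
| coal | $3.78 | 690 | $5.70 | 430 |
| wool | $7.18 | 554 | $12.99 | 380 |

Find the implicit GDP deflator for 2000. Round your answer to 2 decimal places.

168.56

Nominal GDP 2000 = 28.22·678 + 7.91·663 + 5.70·430 + 12.99·380 = 31764.69.
Real GDP 2000 (at 1994 prices) = 15.35·678 + 6.16·663 + 3.78·430 + 7.18·380 = 18845.18.
Deflator = Nominal/Real × 100 = 31764.69/18845.18 × 100 = 168.556.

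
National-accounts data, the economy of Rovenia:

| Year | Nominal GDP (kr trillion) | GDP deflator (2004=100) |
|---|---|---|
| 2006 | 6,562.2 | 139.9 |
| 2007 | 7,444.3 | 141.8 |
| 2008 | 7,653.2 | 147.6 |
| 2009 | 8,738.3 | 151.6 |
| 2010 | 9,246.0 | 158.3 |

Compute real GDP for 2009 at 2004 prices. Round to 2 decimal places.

kr 5,764.05 trillion

Real GDP 2009 = 8738.3 / 1.516 = 5764.05.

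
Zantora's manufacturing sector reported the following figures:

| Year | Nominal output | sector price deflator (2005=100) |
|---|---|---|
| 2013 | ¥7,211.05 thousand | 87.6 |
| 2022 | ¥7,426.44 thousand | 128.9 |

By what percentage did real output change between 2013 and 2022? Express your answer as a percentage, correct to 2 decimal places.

-30.01%

Deflate each year: 2013 → 7211.05/0.876 = 8231.79; 2022 → 7426.44/1.289 = 5761.40.
So real output changed by 5761.40/8231.79 − 1 = -0.3001, i.e. -30.01%.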